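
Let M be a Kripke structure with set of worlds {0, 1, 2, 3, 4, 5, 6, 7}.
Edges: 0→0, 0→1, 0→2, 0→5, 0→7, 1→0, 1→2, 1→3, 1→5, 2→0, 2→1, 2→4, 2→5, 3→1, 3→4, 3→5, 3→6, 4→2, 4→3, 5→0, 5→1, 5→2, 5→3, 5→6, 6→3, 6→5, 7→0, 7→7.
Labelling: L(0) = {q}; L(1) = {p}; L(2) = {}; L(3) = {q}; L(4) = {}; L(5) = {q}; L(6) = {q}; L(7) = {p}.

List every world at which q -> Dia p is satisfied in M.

Recall that Dia ψ holds at a world iff ψ holds at some accessible world.
Let φ = q -> Dia p. Evaluate φ at each world:
  0 (successors {0, 1, 2, 5, 7}): φ is true.
  1 (successors {0, 2, 3, 5}): φ is true.
  2 (successors {0, 1, 4, 5}): φ is true.
  3 (successors {1, 4, 5, 6}): φ is true.
  4 (successors {2, 3}): φ is true.
  5 (successors {0, 1, 2, 3, 6}): φ is true.
  6 (successors {3, 5}): φ is false.
  7 (successors {0, 7}): φ is true.
For instance, at 0:
  At 0: q is true, Dia p is true, so q -> Dia p is true.
    At 0: Dia p requires p at some successor in {0, 1, 2, 5, 7}.
      p holds at 1, so Dia p is true at 0.
Satisfying worlds: {0, 1, 2, 3, 4, 5, 7}

0, 1, 2, 3, 4, 5, 7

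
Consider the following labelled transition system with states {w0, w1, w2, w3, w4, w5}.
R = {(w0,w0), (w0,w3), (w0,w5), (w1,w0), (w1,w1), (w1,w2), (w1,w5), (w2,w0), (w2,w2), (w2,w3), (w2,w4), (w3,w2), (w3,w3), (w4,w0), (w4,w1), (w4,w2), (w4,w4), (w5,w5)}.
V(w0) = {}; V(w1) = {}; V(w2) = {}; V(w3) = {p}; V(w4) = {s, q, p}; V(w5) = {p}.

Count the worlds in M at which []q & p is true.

Recall that []ψ holds at a world iff ψ holds at every accessible world, and <>ψ holds iff ψ holds at some accessible world.
Let φ = []q & p. Evaluate φ at each world:
  w0 (successors {w0, w3, w5}): φ is false.
  w1 (successors {w0, w1, w2, w5}): φ is false.
  w2 (successors {w0, w2, w3, w4}): φ is false.
  w3 (successors {w2, w3}): φ is false.
  w4 (successors {w0, w1, w2, w4}): φ is false.
  w5 (successors {w5}): φ is false.
For instance, at w4:
  At w4: []q is false, p is true, so []q & p is false.
    At w4: []q requires q at every successor {w0, w1, w2, w4}.
      q fails at w0, so []q is false at w4.
Satisfying worlds: none.

0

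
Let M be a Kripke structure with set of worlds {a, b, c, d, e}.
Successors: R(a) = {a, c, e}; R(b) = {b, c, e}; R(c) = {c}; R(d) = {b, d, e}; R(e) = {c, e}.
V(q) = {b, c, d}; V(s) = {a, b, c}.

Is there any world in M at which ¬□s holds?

Let φ = ¬□s. Evaluate φ at each world:
  a (successors {a, c, e}): φ is true.
  b (successors {b, c, e}): φ is true.
  c (successors {c}): φ is false.
  d (successors {b, d, e}): φ is true.
  e (successors {c, e}): φ is true.
Detail at a (witness):
  At a: □s is false, so ¬□s is true.
    At a: □s requires s at every successor {a, c, e}.
      s fails at e, so □s is false at a.

Yes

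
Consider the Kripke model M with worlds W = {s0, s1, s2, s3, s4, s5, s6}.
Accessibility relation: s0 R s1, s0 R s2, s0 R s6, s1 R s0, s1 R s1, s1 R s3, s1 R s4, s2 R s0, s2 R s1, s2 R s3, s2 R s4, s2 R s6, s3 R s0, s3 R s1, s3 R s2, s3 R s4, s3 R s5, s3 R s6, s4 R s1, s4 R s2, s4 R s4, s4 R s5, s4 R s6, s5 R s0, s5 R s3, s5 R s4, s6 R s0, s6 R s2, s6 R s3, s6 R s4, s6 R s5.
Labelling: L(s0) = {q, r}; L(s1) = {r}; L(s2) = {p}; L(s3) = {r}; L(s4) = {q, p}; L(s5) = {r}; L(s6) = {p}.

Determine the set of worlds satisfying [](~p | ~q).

Let φ = [](~p | ~q). Evaluate φ at each world:
  s0 (successors {s1, s2, s6}): φ is true.
  s1 (successors {s0, s1, s3, s4}): φ is false.
  s2 (successors {s0, s1, s3, s4, s6}): φ is false.
  s3 (successors {s0, s1, s2, s4, s5, s6}): φ is false.
  s4 (successors {s1, s2, s4, s5, s6}): φ is false.
  s5 (successors {s0, s3, s4}): φ is false.
  s6 (successors {s0, s2, s3, s4, s5}): φ is false.
For instance, at s0:
  At s0: [](~p | ~q) requires ~p | ~q at every successor {s1, s2, s6}.
    At s1: ~p | ~q is true.
    At s2: ~p | ~q is true.
    At s6: ~p | ~q is true.
  So [](~p | ~q) is true at s0.
Satisfying worlds: {s0}

s0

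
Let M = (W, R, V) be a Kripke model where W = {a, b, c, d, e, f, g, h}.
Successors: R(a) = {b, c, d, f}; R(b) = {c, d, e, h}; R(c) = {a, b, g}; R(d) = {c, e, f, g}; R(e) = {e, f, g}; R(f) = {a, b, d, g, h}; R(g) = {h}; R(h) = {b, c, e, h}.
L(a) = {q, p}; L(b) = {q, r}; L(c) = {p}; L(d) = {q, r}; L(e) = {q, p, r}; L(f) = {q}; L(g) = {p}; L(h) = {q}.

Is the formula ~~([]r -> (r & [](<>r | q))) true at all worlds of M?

Let φ = ~~([]r -> (r & [](<>r | q))). Evaluate φ at each world:
  a (successors {b, c, d, f}): φ is true.
  b (successors {c, d, e, h}): φ is true.
  c (successors {a, b, g}): φ is true.
  d (successors {c, e, f, g}): φ is true.
  e (successors {e, f, g}): φ is true.
  f (successors {a, b, d, g, h}): φ is true.
  g (successors {h}): φ is true.
  h (successors {b, c, e, h}): φ is true.
For instance, at g:
  At g: ~([]r -> (r & [](<>r | q))) is false, so ~~([]r -> (r & [](<>r | q))) is true.
    At g: []r -> (r & [](<>r | q)) is true, so ~([]r -> (r & [](<>r | q))) is false.
      At g: []r is false, r & [](<>r | q) is false, so []r -> (r & [](<>r | q)) is true.

Yes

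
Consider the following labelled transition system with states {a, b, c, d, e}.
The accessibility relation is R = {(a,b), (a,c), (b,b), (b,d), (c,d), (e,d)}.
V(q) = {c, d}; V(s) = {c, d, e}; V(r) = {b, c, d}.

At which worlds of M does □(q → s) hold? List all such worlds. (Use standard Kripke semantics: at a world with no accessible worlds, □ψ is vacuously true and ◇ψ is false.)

a, b, c, d, e

Let φ = □(q → s). Evaluate φ at each world:
  a (successors {b, c}): φ is true.
  b (successors {b, d}): φ is true.
  c (successors {d}): φ is true.
  d (successors ∅): φ is true.
  e (successors {d}): φ is true.
For instance, at b:
  At b: □(q → s) requires q → s at every successor {b, d}.
    At b: q → s is true.
    At d: q → s is true.
  So □(q → s) is true at b.
Satisfying worlds: {a, b, c, d, e}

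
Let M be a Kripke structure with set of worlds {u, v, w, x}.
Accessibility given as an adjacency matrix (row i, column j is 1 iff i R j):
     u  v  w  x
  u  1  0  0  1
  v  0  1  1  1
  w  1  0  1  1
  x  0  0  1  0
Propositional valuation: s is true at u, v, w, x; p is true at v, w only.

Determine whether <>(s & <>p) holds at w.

At w: <>(s & <>p) requires s & <>p at some successor in {u, w, x}.
  s & <>p holds at w, so <>(s & <>p) is true at w.
    At w: s is true, <>p is true, so s & <>p is true.
      At w: <>p requires p at some successor in {u, w, x}.
        p holds at w, so <>p is true at w.

Yes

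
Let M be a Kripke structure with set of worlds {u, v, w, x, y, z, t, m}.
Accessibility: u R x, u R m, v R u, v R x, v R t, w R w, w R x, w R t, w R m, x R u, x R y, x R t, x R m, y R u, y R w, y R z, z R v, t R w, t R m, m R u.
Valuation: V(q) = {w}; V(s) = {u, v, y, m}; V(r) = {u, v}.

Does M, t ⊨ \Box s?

No

Recall that \Box ψ holds at a world iff ψ holds at every accessible world, and \Diamond ψ holds iff ψ holds at some accessible world.
At t: \Box s requires s at every successor {w, m}.
  s fails at w, so \Box s is false at t.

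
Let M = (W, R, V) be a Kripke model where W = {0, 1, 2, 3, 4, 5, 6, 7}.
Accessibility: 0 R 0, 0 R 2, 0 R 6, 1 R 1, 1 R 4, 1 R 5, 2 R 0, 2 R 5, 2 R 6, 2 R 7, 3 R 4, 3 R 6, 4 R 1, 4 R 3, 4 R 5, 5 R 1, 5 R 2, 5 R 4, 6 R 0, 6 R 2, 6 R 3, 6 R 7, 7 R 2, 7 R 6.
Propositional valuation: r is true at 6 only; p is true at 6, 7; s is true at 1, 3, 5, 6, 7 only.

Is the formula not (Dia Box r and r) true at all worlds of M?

Let φ = not (Dia Box r and r). Evaluate φ at each world:
  0 (successors {0, 2, 6}): φ is true.
  1 (successors {1, 4, 5}): φ is true.
  2 (successors {0, 5, 6, 7}): φ is true.
  3 (successors {4, 6}): φ is true.
  4 (successors {1, 3, 5}): φ is true.
  5 (successors {1, 2, 4}): φ is true.
  6 (successors {0, 2, 3, 7}): φ is true.
  7 (successors {2, 6}): φ is true.
For instance, at 2:
  At 2: Dia Box r and r is false, so not (Dia Box r and r) is true.
    At 2: Dia Box r is false, r is false, so Dia Box r and r is false.
      At 2: Dia Box r requires Box r at some successor in {0, 5, 6, 7}.
        At 0: Box r is false.
        At 5: Box r is false.
        At 6: Box r is false.
        At 7: Box r is false.
      So Dia Box r is false at 2.

Yes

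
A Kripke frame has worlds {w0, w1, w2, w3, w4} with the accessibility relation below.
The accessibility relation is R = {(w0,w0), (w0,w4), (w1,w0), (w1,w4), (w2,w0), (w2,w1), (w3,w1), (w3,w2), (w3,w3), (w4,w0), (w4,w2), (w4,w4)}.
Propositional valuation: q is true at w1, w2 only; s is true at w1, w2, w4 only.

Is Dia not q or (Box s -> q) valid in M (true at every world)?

Let φ = Dia not q or (Box s -> q). Evaluate φ at each world:
  w0 (successors {w0, w4}): φ is true.
  w1 (successors {w0, w4}): φ is true.
  w2 (successors {w0, w1}): φ is true.
  w3 (successors {w1, w2, w3}): φ is true.
  w4 (successors {w0, w2, w4}): φ is true.
For instance, at w2:
  At w2: Dia not q is true, Box s -> q is true, so Dia not q or (Box s -> q) is true.
    At w2: Dia not q requires not q at some successor in {w0, w1}.
      not q holds at w0, so Dia not q is true at w2.
    At w2: Box s is false, q is true, so Box s -> q is true.
      At w2: Box s requires s at every successor {w0, w1}.
        s fails at w0, so Box s is false at w2.

Yes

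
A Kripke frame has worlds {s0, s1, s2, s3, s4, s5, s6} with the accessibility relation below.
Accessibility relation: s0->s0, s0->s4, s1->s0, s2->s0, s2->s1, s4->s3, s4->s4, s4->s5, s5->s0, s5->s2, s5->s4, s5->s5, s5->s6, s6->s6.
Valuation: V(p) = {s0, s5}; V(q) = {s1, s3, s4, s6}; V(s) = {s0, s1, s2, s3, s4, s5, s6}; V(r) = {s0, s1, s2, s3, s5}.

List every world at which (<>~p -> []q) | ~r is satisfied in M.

Let φ = (<>~p -> []q) | ~r. Evaluate φ at each world:
  s0 (successors {s0, s4}): φ is false.
  s1 (successors {s0}): φ is true.
  s2 (successors {s0, s1}): φ is false.
  s3 (successors ∅): φ is true.
  s4 (successors {s3, s4, s5}): φ is true.
  s5 (successors {s0, s2, s4, s5, s6}): φ is false.
  s6 (successors {s6}): φ is true.
For instance, at s5:
  At s5: <>~p -> []q is false, ~r is false, so (<>~p -> []q) | ~r is false.
    At s5: <>~p is true, []q is false, so <>~p -> []q is false.
      At s5: <>~p requires ~p at some successor in {s0, s2, s4, s5, s6}.
        ~p holds at s2, so <>~p is true at s5.
      At s5: []q requires q at every successor {s0, s2, s4, s5, s6}.
        q fails at s0, so []q is false at s5.
Satisfying worlds: {s1, s3, s4, s6}

s1, s3, s4, s6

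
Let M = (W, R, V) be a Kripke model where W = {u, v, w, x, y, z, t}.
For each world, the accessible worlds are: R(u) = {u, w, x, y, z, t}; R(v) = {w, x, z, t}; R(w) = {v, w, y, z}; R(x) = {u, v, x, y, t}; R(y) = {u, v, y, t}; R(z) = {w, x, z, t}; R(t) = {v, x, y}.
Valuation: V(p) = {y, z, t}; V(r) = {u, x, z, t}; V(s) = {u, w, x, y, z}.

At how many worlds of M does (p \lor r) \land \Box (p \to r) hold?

Let φ = (p \lor r) \land \Box (p \to r). Evaluate φ at each world:
  u (successors {u, w, x, y, z, t}): φ is false.
  v (successors {w, x, z, t}): φ is false.
  w (successors {v, w, y, z}): φ is false.
  x (successors {u, v, x, y, t}): φ is false.
  y (successors {u, v, y, t}): φ is false.
  z (successors {w, x, z, t}): φ is true.
  t (successors {v, x, y}): φ is false.
For instance, at t:
  At t: p \lor r is true, \Box (p \to r) is false, so (p \lor r) \land \Box (p \to r) is false.
    At t: \Box (p \to r) requires p \to r at every successor {v, x, y}.
      p \to r fails at y, so \Box (p \to r) is false at t.
Satisfying worlds: {z}

1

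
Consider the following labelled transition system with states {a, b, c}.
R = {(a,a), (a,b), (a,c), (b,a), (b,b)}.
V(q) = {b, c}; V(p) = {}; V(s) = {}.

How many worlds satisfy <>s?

Recall that <>ψ holds at a world iff ψ holds at some accessible world.
Let φ = <>s. Evaluate φ at each world:
  a (successors {a, b, c}): φ is false.
  b (successors {a, b}): φ is false.
  c (successors ∅): φ is false.
For instance, at a:
  At a: <>s requires s at some successor in {a, b, c}.
    At a: s is false.
    At b: s is false.
    At c: s is false.
  So <>s is false at a.
Satisfying worlds: none.

0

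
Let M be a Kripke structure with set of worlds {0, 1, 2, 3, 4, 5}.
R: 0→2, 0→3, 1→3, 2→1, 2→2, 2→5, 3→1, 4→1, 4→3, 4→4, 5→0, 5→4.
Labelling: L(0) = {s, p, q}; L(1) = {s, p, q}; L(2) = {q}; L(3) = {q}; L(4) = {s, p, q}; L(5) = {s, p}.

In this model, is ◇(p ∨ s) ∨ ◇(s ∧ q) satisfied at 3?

Recall that ◇ψ holds at a world iff ψ holds at some accessible world.
At 3: ◇(p ∨ s) is true, ◇(s ∧ q) is true, so ◇(p ∨ s) ∨ ◇(s ∧ q) is true.
  At 3: ◇(p ∨ s) requires p ∨ s at some successor in {1}.
    p ∨ s holds at 1, so ◇(p ∨ s) is true at 3.
  At 3: ◇(s ∧ q) requires s ∧ q at some successor in {1}.
    s ∧ q holds at 1, so ◇(s ∧ q) is true at 3.

Yes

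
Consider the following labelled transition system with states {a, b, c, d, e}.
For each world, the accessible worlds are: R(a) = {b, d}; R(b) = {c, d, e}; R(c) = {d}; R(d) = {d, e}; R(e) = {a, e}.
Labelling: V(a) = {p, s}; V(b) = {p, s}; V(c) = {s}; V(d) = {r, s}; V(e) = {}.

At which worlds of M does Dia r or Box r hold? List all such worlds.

a, b, c, d

Let φ = Dia r or Box r. Evaluate φ at each world:
  a (successors {b, d}): φ is true.
  b (successors {c, d, e}): φ is true.
  c (successors {d}): φ is true.
  d (successors {d, e}): φ is true.
  e (successors {a, e}): φ is false.
For instance, at a:
  At a: Dia r is true, Box r is false, so Dia r or Box r is true.
    At a: Dia r requires r at some successor in {b, d}.
      r holds at d, so Dia r is true at a.
    At a: Box r requires r at every successor {b, d}.
      r fails at b, so Box r is false at a.
Satisfying worlds: {a, b, c, d}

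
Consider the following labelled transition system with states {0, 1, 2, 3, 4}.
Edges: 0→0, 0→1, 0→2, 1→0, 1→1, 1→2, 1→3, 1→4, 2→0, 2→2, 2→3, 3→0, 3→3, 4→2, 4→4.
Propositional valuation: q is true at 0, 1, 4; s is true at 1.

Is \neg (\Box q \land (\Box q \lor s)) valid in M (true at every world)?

Yes

Recall that \Box ψ holds at a world iff ψ holds at every accessible world, and \Diamond ψ holds iff ψ holds at some accessible world.
Let φ = \neg (\Box q \land (\Box q \lor s)). Evaluate φ at each world:
  0 (successors {0, 1, 2}): φ is true.
  1 (successors {0, 1, 2, 3, 4}): φ is true.
  2 (successors {0, 2, 3}): φ is true.
  3 (successors {0, 3}): φ is true.
  4 (successors {2, 4}): φ is true.
For instance, at 4:
  At 4: \Box q \land (\Box q \lor s) is false, so \neg (\Box q \land (\Box q \lor s)) is true.
    At 4: \Box q is false, \Box q \lor s is false, so \Box q \land (\Box q \lor s) is false.
      At 4: \Box q requires q at every successor {2, 4}.
        q fails at 2, so \Box q is false at 4.
      At 4: \Box q is false, s is false, so \Box q \lor s is false.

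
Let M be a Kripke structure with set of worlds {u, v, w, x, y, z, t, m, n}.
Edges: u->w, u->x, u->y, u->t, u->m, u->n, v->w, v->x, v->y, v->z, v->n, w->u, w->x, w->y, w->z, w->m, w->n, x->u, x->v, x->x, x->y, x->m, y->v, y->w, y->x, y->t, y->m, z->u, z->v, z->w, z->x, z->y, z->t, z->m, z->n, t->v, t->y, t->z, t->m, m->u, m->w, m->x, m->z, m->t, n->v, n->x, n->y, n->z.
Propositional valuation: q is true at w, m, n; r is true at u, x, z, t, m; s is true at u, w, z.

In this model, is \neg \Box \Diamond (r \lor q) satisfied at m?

No

At m: \Box \Diamond (r \lor q) is true, so \neg \Box \Diamond (r \lor q) is false.
  At m: \Box \Diamond (r \lor q) requires \Diamond (r \lor q) at every successor {u, w, x, z, t}.
    At u: \Diamond (r \lor q) is true.
    At w: \Diamond (r \lor q) is true.
    At x: \Diamond (r \lor q) is true.
    At z: \Diamond (r \lor q) is true.
    At t: \Diamond (r \lor q) is true.
  So \Box \Diamond (r \lor q) is true at m.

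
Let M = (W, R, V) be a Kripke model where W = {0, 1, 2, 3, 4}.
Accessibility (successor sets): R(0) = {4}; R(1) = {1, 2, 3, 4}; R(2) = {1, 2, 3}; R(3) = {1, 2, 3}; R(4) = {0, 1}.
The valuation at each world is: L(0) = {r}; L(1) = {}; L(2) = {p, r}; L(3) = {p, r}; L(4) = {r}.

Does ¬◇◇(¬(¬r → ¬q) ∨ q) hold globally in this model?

Yes

Recall that ◇ψ holds at a world iff ψ holds at some accessible world.
Let φ = ¬◇◇(¬(¬r → ¬q) ∨ q). Evaluate φ at each world:
  0 (successors {4}): φ is true.
  1 (successors {1, 2, 3, 4}): φ is true.
  2 (successors {1, 2, 3}): φ is true.
  3 (successors {1, 2, 3}): φ is true.
  4 (successors {0, 1}): φ is true.
For instance, at 1:
  At 1: ◇◇(¬(¬r → ¬q) ∨ q) is false, so ¬◇◇(¬(¬r → ¬q) ∨ q) is true.
    At 1: ◇◇(¬(¬r → ¬q) ∨ q) requires ◇(¬(¬r → ¬q) ∨ q) at some successor in {1, 2, 3, 4}.
      At 1: ◇(¬(¬r → ¬q) ∨ q) is false.
      At 2: ◇(¬(¬r → ¬q) ∨ q) is false.
      At 3: ◇(¬(¬r → ¬q) ∨ q) is false.
      At 4: ◇(¬(¬r → ¬q) ∨ q) is false.
    So ◇◇(¬(¬r → ¬q) ∨ q) is false at 1.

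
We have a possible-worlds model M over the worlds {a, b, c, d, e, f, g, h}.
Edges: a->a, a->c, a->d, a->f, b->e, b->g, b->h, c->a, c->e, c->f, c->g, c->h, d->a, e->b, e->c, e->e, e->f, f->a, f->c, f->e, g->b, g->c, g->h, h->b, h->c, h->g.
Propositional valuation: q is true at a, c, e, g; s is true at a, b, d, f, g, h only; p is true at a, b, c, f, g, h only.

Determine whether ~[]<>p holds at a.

At a: []<>p is true, so ~[]<>p is false.
  At a: []<>p requires <>p at every successor {a, c, d, f}.
    At a: <>p is true.
    At c: <>p is true.
    At d: <>p is true.
    At f: <>p is true.
  So []<>p is true at a.

No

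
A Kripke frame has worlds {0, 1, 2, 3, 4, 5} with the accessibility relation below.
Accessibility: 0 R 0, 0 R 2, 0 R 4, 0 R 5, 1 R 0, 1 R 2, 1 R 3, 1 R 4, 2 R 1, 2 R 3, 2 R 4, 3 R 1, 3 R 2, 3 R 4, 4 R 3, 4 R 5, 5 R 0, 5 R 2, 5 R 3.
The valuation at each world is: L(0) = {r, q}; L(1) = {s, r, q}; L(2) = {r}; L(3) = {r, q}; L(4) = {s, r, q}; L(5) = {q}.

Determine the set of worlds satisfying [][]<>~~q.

0, 1, 2, 3, 4, 5

Let φ = [][]<>~~q. Evaluate φ at each world:
  0 (successors {0, 2, 4, 5}): φ is true.
  1 (successors {0, 2, 3, 4}): φ is true.
  2 (successors {1, 3, 4}): φ is true.
  3 (successors {1, 2, 4}): φ is true.
  4 (successors {3, 5}): φ is true.
  5 (successors {0, 2, 3}): φ is true.
For instance, at 4:
  At 4: [][]<>~~q requires []<>~~q at every successor {3, 5}.
      At 3: []<>~~q requires <>~~q at every successor {1, 2, 4}.
        At 1: <>~~q is true.
        At 2: <>~~q is true.
        At 4: <>~~q is true.
      So []<>~~q is true at 3.
      At 5: []<>~~q requires <>~~q at every successor {0, 2, 3}.
        At 0: <>~~q is true.
        At 2: <>~~q is true.
        At 3: <>~~q is true.
      So []<>~~q is true at 5.
  So [][]<>~~q is true at 4.
Satisfying worlds: {0, 1, 2, 3, 4, 5}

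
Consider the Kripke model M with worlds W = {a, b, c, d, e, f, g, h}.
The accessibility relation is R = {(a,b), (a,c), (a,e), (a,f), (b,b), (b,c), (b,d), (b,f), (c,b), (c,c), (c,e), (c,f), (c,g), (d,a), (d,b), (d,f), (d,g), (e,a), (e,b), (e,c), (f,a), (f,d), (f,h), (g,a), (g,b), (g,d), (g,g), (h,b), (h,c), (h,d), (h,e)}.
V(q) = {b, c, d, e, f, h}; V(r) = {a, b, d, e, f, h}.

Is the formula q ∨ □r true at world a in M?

At a: q is false, □r is false, so q ∨ □r is false.
  At a: □r requires r at every successor {b, c, e, f}.
    r fails at c, so □r is false at a.

No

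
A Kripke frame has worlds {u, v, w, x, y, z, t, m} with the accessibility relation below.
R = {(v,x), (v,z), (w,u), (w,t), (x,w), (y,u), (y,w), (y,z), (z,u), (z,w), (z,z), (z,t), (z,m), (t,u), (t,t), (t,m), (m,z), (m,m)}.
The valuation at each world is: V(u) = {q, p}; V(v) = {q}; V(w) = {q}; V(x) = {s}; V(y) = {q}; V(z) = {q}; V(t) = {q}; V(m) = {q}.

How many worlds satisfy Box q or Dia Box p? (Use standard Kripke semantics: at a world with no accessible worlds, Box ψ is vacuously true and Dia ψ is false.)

7

Recall that Box ψ holds at a world iff ψ holds at every accessible world, and Dia ψ holds iff ψ holds at some accessible world.
Let φ = Box q or Dia Box p. Evaluate φ at each world:
  u (successors ∅): φ is true.
  v (successors {x, z}): φ is false.
  w (successors {u, t}): φ is true.
  x (successors {w}): φ is true.
  y (successors {u, w, z}): φ is true.
  z (successors {u, w, z, t, m}): φ is true.
  t (successors {u, t, m}): φ is true.
  m (successors {z, m}): φ is true.
For instance, at w:
  At w: Box q is true, Dia Box p is true, so Box q or Dia Box p is true.
    At w: Box q requires q at every successor {u, t}.
      At u: q is true.
      At t: q is true.
    So Box q is true at w.
    At w: Dia Box p requires Box p at some successor in {u, t}.
      Box p holds at u, so Dia Box p is true at w.
Satisfying worlds: {u, w, x, y, z, t, m}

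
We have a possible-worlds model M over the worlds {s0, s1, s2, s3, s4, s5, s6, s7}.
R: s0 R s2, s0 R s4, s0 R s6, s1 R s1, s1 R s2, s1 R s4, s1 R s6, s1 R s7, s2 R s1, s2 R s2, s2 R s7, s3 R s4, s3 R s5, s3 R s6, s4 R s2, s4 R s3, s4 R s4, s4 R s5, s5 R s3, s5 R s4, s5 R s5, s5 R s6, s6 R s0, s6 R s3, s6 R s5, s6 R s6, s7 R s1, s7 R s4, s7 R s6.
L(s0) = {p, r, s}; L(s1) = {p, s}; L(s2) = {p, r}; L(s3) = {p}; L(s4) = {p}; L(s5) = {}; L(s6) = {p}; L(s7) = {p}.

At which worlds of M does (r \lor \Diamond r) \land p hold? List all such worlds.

Recall that \Diamond ψ holds at a world iff ψ holds at some accessible world.
Let φ = (r \lor \Diamond r) \land p. Evaluate φ at each world:
  s0 (successors {s2, s4, s6}): φ is true.
  s1 (successors {s1, s2, s4, s6, s7}): φ is true.
  s2 (successors {s1, s2, s7}): φ is true.
  s3 (successors {s4, s5, s6}): φ is false.
  s4 (successors {s2, s3, s4, s5}): φ is true.
  s5 (successors {s3, s4, s5, s6}): φ is false.
  s6 (successors {s0, s3, s5, s6}): φ is true.
  s7 (successors {s1, s4, s6}): φ is false.
For instance, at s6:
  At s6: r \lor \Diamond r is true, p is true, so (r \lor \Diamond r) \land p is true.
    At s6: r is false, \Diamond r is true, so r \lor \Diamond r is true.
      At s6: \Diamond r requires r at some successor in {s0, s3, s5, s6}.
        r holds at s0, so \Diamond r is true at s6.
Satisfying worlds: {s0, s1, s2, s4, s6}

s0, s1, s2, s4, s6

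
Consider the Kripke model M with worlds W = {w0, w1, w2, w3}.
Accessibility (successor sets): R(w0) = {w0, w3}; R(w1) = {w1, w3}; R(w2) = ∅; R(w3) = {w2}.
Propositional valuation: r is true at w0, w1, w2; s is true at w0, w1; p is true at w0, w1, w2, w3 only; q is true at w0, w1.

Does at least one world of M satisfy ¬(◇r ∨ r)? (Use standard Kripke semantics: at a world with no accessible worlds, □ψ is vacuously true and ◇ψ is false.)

Let φ = ¬(◇r ∨ r). Evaluate φ at each world:
  w0 (successors {w0, w3}): φ is false.
  w1 (successors {w1, w3}): φ is false.
  w2 (successors ∅): φ is false.
  w3 (successors {w2}): φ is false.
For instance, at w1:
  At w1: ◇r ∨ r is true, so ¬(◇r ∨ r) is false.
    At w1: ◇r is true, r is true, so ◇r ∨ r is true.
      At w1: ◇r requires r at some successor in {w1, w3}.
        r holds at w1, so ◇r is true at w1.

No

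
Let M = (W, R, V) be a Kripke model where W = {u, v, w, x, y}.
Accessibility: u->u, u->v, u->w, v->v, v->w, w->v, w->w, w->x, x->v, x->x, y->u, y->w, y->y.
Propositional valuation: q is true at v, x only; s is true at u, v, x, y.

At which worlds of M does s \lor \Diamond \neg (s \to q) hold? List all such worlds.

Let φ = s \lor \Diamond \neg (s \to q). Evaluate φ at each world:
  u (successors {u, v, w}): φ is true.
  v (successors {v, w}): φ is true.
  w (successors {v, w, x}): φ is false.
  x (successors {v, x}): φ is true.
  y (successors {u, w, y}): φ is true.
For instance, at v:
  At v: s is true, \Diamond \neg (s \to q) is false, so s \lor \Diamond \neg (s \to q) is true.
    At v: \Diamond \neg (s \to q) requires \neg (s \to q) at some successor in {v, w}.
      At v: \neg (s \to q) is false.
      At w: \neg (s \to q) is false.
    So \Diamond \neg (s \to q) is false at v.
Satisfying worlds: {u, v, x, y}

u, v, x, y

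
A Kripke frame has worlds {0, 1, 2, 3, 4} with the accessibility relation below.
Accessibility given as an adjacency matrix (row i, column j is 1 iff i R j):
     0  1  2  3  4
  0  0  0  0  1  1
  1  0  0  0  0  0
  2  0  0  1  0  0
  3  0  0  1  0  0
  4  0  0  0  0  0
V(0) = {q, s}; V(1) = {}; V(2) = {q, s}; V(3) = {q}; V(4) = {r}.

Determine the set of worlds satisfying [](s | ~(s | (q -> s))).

Let φ = [](s | ~(s | (q -> s))). Evaluate φ at each world:
  0 (successors {3, 4}): φ is false.
  1 (successors ∅): φ is true.
  2 (successors {2}): φ is true.
  3 (successors {2}): φ is true.
  4 (successors ∅): φ is true.
For instance, at 3:
  At 3: [](s | ~(s | (q -> s))) requires s | ~(s | (q -> s)) at every successor {2}.
    At 2: s | ~(s | (q -> s)) is true.
  So [](s | ~(s | (q -> s))) is true at 3.
Satisfying worlds: {1, 2, 3, 4}

1, 2, 3, 4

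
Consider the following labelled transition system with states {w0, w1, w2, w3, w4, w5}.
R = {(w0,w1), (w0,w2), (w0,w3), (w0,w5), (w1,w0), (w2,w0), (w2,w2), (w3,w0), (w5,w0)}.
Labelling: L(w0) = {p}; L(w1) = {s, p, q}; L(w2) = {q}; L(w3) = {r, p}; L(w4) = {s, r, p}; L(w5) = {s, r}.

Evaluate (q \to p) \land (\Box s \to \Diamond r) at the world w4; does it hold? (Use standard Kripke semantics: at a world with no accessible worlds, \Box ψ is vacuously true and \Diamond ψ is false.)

No

At w4: q \to p is true, \Box s \to \Diamond r is false, so (q \to p) \land (\Box s \to \Diamond r) is false.
  At w4: \Box s is true, \Diamond r is false, so \Box s \to \Diamond r is false.
    At w4: no accessible worlds, so \Box s holds vacuously.
    At w4: no accessible worlds, so \Diamond r is false.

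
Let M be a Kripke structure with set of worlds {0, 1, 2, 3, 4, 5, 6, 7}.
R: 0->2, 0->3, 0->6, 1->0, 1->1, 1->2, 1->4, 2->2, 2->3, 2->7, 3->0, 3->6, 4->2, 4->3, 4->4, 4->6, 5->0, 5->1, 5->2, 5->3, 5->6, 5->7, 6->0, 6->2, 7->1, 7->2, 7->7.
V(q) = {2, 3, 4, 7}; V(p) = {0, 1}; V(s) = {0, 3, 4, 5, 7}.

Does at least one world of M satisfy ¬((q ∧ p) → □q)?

Recall that □ψ holds at a world iff ψ holds at every accessible world, and ◇ψ holds iff ψ holds at some accessible world.
Let φ = ¬((q ∧ p) → □q). Evaluate φ at each world:
  0 (successors {2, 3, 6}): φ is false.
  1 (successors {0, 1, 2, 4}): φ is false.
  2 (successors {2, 3, 7}): φ is false.
  3 (successors {0, 6}): φ is false.
  4 (successors {2, 3, 4, 6}): φ is false.
  5 (successors {0, 1, 2, 3, 6, 7}): φ is false.
  6 (successors {0, 2}): φ is false.
  7 (successors {1, 2, 7}): φ is false.
For instance, at 7:
  At 7: (q ∧ p) → □q is true, so ¬((q ∧ p) → □q) is false.
    At 7: q ∧ p is false, □q is false, so (q ∧ p) → □q is true.
      At 7: □q requires q at every successor {1, 2, 7}.
        q fails at 1, so □q is false at 7.

No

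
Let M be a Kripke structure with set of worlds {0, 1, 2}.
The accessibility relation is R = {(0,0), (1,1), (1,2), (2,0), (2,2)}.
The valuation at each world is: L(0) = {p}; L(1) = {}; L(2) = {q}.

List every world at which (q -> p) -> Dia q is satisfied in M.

1, 2

Let φ = (q -> p) -> Dia q. Evaluate φ at each world:
  0 (successors {0}): φ is false.
  1 (successors {1, 2}): φ is true.
  2 (successors {0, 2}): φ is true.
For instance, at 1:
  At 1: q -> p is true, Dia q is true, so (q -> p) -> Dia q is true.
    At 1: Dia q requires q at some successor in {1, 2}.
      q holds at 2, so Dia q is true at 1.
Satisfying worlds: {1, 2}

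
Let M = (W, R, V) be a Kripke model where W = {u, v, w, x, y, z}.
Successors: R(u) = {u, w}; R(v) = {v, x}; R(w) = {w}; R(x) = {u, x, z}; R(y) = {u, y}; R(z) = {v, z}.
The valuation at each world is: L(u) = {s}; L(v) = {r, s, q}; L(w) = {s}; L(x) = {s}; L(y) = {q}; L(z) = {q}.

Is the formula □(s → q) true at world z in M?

Recall that □ψ holds at a world iff ψ holds at every accessible world, and ◇ψ holds iff ψ holds at some accessible world.
At z: □(s → q) requires s → q at every successor {v, z}.
  At v: s → q is true.
  At z: s → q is true.
So □(s → q) is true at z.

Yes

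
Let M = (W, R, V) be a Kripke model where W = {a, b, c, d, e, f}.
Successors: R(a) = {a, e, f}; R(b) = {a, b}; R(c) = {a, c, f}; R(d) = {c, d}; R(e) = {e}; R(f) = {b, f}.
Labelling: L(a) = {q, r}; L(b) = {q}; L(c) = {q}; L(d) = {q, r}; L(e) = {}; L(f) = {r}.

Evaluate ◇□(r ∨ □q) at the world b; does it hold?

Yes

Recall that □ψ holds at a world iff ψ holds at every accessible world, and ◇ψ holds iff ψ holds at some accessible world.
At b: ◇□(r ∨ □q) requires □(r ∨ □q) at some successor in {a, b}.
  □(r ∨ □q) holds at b, so ◇□(r ∨ □q) is true at b.
    At b: □(r ∨ □q) requires r ∨ □q at every successor {a, b}.
      At a: r ∨ □q is true.
      At b: r ∨ □q is true.
    So □(r ∨ □q) is true at b.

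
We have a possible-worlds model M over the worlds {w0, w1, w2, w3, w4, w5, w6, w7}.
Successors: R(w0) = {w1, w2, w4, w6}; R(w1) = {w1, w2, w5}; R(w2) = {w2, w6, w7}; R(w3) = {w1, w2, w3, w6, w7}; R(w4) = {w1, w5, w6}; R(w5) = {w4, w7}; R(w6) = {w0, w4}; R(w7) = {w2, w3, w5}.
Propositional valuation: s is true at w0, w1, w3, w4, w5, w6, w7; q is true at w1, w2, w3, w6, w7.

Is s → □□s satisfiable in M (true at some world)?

Let φ = s → □□s. Evaluate φ at each world:
  w0 (successors {w1, w2, w4, w6}): φ is false.
  w1 (successors {w1, w2, w5}): φ is false.
  w2 (successors {w2, w6, w7}): φ is true.
  w3 (successors {w1, w2, w3, w6, w7}): φ is false.
  w4 (successors {w1, w5, w6}): φ is false.
  w5 (successors {w4, w7}): φ is false.
  w6 (successors {w0, w4}): φ is false.
  w7 (successors {w2, w3, w5}): φ is false.
Detail at w2 (witness):
  At w2: s is false, □□s is false, so s → □□s is true.
    At w2: □□s requires □s at every successor {w2, w6, w7}.
      □s fails at w2, so □□s is false at w2.

Yes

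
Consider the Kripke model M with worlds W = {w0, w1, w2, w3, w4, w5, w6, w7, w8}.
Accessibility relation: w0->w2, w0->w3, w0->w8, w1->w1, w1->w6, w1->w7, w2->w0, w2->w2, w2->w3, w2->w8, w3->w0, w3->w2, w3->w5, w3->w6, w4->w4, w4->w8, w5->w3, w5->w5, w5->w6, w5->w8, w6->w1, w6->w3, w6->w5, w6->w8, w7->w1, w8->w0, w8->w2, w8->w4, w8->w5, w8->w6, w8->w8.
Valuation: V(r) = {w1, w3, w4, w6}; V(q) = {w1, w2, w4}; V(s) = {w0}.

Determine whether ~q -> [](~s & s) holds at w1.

At w1: ~q is false, [](~s & s) is false, so ~q -> [](~s & s) is true.
  At w1: [](~s & s) requires ~s & s at every successor {w1, w6, w7}.
    ~s & s fails at w1, so [](~s & s) is false at w1.

Yes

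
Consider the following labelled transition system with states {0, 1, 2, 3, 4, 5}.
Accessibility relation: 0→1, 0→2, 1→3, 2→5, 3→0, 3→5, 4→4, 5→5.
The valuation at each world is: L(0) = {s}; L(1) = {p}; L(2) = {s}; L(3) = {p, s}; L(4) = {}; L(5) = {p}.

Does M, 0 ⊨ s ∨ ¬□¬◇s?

Yes

At 0: s is true, ¬□¬◇s is true, so s ∨ ¬□¬◇s is true.
  At 0: □¬◇s is false, so ¬□¬◇s is true.
    At 0: □¬◇s requires ¬◇s at every successor {1, 2}.
      ¬◇s fails at 1, so □¬◇s is false at 0.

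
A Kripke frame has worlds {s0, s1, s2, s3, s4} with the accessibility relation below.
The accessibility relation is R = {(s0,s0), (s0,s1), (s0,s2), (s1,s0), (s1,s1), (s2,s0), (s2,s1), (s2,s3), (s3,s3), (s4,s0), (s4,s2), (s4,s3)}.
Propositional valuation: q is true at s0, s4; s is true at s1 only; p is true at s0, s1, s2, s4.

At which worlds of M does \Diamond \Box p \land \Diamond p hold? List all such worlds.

s0, s1, s2, s4

Let φ = \Diamond \Box p \land \Diamond p. Evaluate φ at each world:
  s0 (successors {s0, s1, s2}): φ is true.
  s1 (successors {s0, s1}): φ is true.
  s2 (successors {s0, s1, s3}): φ is true.
  s3 (successors {s3}): φ is false.
  s4 (successors {s0, s2, s3}): φ is true.
For instance, at s3:
  At s3: \Diamond \Box p is false, \Diamond p is false, so \Diamond \Box p \land \Diamond p is false.
    At s3: \Diamond \Box p requires \Box p at some successor in {s3}.
      At s3: \Box p is false.
    So \Diamond \Box p is false at s3.
    At s3: \Diamond p requires p at some successor in {s3}.
      At s3: p is false.
    So \Diamond p is false at s3.
Satisfying worlds: {s0, s1, s2, s4}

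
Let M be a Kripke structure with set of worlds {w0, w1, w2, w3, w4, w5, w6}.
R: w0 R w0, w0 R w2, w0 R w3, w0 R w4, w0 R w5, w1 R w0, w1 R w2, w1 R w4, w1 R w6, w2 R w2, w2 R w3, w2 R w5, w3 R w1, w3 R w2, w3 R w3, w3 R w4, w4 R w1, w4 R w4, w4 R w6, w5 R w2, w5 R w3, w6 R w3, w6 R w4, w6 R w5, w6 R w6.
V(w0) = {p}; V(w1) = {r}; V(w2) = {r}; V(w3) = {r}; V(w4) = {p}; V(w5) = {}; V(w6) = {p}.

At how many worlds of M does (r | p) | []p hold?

Recall that []ψ holds at a world iff ψ holds at every accessible world, and <>ψ holds iff ψ holds at some accessible world.
Let φ = (r | p) | []p. Evaluate φ at each world:
  w0 (successors {w0, w2, w3, w4, w5}): φ is true.
  w1 (successors {w0, w2, w4, w6}): φ is true.
  w2 (successors {w2, w3, w5}): φ is true.
  w3 (successors {w1, w2, w3, w4}): φ is true.
  w4 (successors {w1, w4, w6}): φ is true.
  w5 (successors {w2, w3}): φ is false.
  w6 (successors {w3, w4, w5, w6}): φ is true.
For instance, at w3:
  At w3: r | p is true, []p is false, so (r | p) | []p is true.
    At w3: []p requires p at every successor {w1, w2, w3, w4}.
      p fails at w1, so []p is false at w3.
Satisfying worlds: {w0, w1, w2, w3, w4, w6}

6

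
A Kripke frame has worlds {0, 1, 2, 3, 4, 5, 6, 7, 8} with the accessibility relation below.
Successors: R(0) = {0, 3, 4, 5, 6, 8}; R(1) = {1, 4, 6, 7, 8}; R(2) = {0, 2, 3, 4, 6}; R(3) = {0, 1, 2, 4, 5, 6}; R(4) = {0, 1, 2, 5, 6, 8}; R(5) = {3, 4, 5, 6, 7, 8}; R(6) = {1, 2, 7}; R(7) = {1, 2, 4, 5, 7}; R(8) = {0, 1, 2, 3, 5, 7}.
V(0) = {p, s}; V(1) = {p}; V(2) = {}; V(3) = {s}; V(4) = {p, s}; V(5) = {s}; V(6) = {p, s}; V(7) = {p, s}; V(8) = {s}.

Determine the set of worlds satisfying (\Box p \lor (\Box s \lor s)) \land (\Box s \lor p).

Let φ = (\Box p \lor (\Box s \lor s)) \land (\Box s \lor p). Evaluate φ at each world:
  0 (successors {0, 3, 4, 5, 6, 8}): φ is true.
  1 (successors {1, 4, 6, 7, 8}): φ is false.
  2 (successors {0, 2, 3, 4, 6}): φ is false.
  3 (successors {0, 1, 2, 4, 5, 6}): φ is false.
  4 (successors {0, 1, 2, 5, 6, 8}): φ is true.
  5 (successors {3, 4, 5, 6, 7, 8}): φ is true.
  6 (successors {1, 2, 7}): φ is true.
  7 (successors {1, 2, 4, 5, 7}): φ is true.
  8 (successors {0, 1, 2, 3, 5, 7}): φ is false.
For instance, at 0:
  At 0: \Box p \lor (\Box s \lor s) is true, \Box s \lor p is true, so (\Box p \lor (\Box s \lor s)) \land (\Box s \lor p) is true.
    At 0: \Box p is false, \Box s \lor s is true, so \Box p \lor (\Box s \lor s) is true.
      At 0: \Box p requires p at every successor {0, 3, 4, 5, 6, 8}.
        p fails at 3, so \Box p is false at 0.
      At 0: \Box s is true, s is true, so \Box s \lor s is true.
    At 0: \Box s is true, p is true, so \Box s \lor p is true.
      At 0: \Box s requires s at every successor {0, 3, 4, 5, 6, 8}.
        At 0: s is true.
        At 3: s is true.
        At 4: s is true.
        At 5: s is true.
        At 6: s is true.
        At 8: s is true.
      So \Box s is true at 0.
Satisfying worlds: {0, 4, 5, 6, 7}

0, 4, 5, 6, 7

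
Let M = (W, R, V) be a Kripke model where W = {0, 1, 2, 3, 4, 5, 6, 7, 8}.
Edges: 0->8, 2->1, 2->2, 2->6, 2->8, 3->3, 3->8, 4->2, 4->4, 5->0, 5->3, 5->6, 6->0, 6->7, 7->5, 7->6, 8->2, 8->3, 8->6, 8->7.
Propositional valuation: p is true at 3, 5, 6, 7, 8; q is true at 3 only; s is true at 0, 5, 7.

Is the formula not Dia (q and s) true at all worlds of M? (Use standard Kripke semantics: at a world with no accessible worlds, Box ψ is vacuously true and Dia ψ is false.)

Let φ = not Dia (q and s). Evaluate φ at each world:
  0 (successors {8}): φ is true.
  1 (successors ∅): φ is true.
  2 (successors {1, 2, 6, 8}): φ is true.
  3 (successors {3, 8}): φ is true.
  4 (successors {2, 4}): φ is true.
  5 (successors {0, 3, 6}): φ is true.
  6 (successors {0, 7}): φ is true.
  7 (successors {5, 6}): φ is true.
  8 (successors {2, 3, 6, 7}): φ is true.
For instance, at 0:
  At 0: Dia (q and s) is false, so not Dia (q and s) is true.
    At 0: Dia (q and s) requires q and s at some successor in {8}.
      At 8: q and s is false.
    So Dia (q and s) is false at 0.

Yes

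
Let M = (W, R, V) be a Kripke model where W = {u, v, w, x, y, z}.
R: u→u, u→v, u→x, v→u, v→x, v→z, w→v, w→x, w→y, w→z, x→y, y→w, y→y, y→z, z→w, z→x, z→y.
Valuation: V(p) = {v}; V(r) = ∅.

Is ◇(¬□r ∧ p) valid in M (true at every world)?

No

Let φ = ◇(¬□r ∧ p). Evaluate φ at each world:
  u (successors {u, v, x}): φ is true.
  v (successors {u, x, z}): φ is false.
  w (successors {v, x, y, z}): φ is true.
  x (successors {y}): φ is false.
  y (successors {w, y, z}): φ is false.
  z (successors {w, x, y}): φ is false.
Detail at v (counterexample):
  At v: ◇(¬□r ∧ p) requires ¬□r ∧ p at some successor in {u, x, z}.
    At u: ¬□r ∧ p is false.
    At x: ¬□r ∧ p is false.
    At z: ¬□r ∧ p is false.
  So ◇(¬□r ∧ p) is false at v.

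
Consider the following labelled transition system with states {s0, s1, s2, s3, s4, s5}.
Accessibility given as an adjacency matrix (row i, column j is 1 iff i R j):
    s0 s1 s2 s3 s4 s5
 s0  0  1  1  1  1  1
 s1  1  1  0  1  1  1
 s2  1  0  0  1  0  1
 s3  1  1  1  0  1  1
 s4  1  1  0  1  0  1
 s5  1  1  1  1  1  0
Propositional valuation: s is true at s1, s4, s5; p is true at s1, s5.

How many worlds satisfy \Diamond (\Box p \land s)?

Let φ = \Diamond (\Box p \land s). Evaluate φ at each world:
  s0 (successors {s1, s2, s3, s4, s5}): φ is false.
  s1 (successors {s0, s1, s3, s4, s5}): φ is false.
  s2 (successors {s0, s3, s5}): φ is false.
  s3 (successors {s0, s1, s2, s4, s5}): φ is false.
  s4 (successors {s0, s1, s3, s5}): φ is false.
  s5 (successors {s0, s1, s2, s3, s4}): φ is false.
For instance, at s5:
  At s5: \Diamond (\Box p \land s) requires \Box p \land s at some successor in {s0, s1, s2, s3, s4}.
    At s0: \Box p \land s is false.
    At s1: \Box p \land s is false.
    At s2: \Box p \land s is false.
    At s3: \Box p \land s is false.
    At s4: \Box p \land s is false.
  So \Diamond (\Box p \land s) is false at s5.
Satisfying worlds: none.

0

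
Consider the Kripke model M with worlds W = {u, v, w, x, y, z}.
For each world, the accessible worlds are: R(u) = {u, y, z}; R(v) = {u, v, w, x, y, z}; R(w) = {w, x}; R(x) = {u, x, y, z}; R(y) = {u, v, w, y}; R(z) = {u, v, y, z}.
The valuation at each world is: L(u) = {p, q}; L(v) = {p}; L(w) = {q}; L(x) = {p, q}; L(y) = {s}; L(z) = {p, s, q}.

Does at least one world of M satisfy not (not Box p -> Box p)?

Yes

Let φ = not (not Box p -> Box p). Evaluate φ at each world:
  u (successors {u, y, z}): φ is true.
  v (successors {u, v, w, x, y, z}): φ is true.
  w (successors {w, x}): φ is true.
  x (successors {u, x, y, z}): φ is true.
  y (successors {u, v, w, y}): φ is true.
  z (successors {u, v, y, z}): φ is true.
Detail at u (witness):
  At u: not Box p -> Box p is false, so not (not Box p -> Box p) is true.
    At u: not Box p is true, Box p is false, so not Box p -> Box p is false.
      At u: Box p is false, so not Box p is true.
      At u: Box p requires p at every successor {u, y, z}.
        p fails at y, so Box p is false at u.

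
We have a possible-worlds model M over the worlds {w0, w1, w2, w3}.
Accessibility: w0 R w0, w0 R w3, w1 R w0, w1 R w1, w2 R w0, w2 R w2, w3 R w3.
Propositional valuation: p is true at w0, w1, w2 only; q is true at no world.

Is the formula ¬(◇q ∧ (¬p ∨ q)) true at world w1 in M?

At w1: ◇q ∧ (¬p ∨ q) is false, so ¬(◇q ∧ (¬p ∨ q)) is true.
  At w1: ◇q is false, ¬p ∨ q is false, so ◇q ∧ (¬p ∨ q) is false.
    At w1: ◇q requires q at some successor in {w0, w1}.
      At w0: q is false.
      At w1: q is false.
    So ◇q is false at w1.

Yes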